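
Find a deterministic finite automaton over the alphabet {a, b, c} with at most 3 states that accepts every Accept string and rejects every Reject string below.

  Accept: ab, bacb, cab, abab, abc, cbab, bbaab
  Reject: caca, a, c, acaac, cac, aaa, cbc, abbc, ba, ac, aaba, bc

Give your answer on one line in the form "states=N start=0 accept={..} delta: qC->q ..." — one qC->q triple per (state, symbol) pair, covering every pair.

states=3 start=0 accept={2} delta: 0a->1 0b->0 0c->0 1a->1 1b->2 1c->1 2a->1 2b->0 2c->2

State merging on the prefix tree: take the shortest (then alphabetical) example prefix whose next move is undefined and point that move at state 0, else 1, else 2, ...; a target is out if some Accept/Reject pair would then sit in one state with the same input left (inseparable). If every existing state is out, open a new one.
a: 0a undefined. 0a->0: no, abc/bc meet in 0 with "bc" left. Open state 1: 0a->1.
b: 0b undefined. 0b->0: ok.
c: 0c undefined. 0c->0: ok.
aa: 1a undefined. 1a->0: no, bbaab/c meet in 0. 1a->1: ok.
ab: 1b undefined. 1b->0: no, ab/c meet in 0. 1b->1: no, ab/a meet in 1. Open state 2: 1b->2.
ac: 1c undefined. 1c->0: no, bacb/c meet in 0. 1c->1: ok.
aba: 2a undefined. 2a->0: no, abab/c meet in 0. 2a->1: ok.
abb: 2b undefined. 2b->0: ok.
abc: 2c undefined. 2c->0: no, abc/c meet in 0. 2c->1: no, abc/caca meet in 1. 2c->2: ok.
All examples now run through 3 states with every (state, symbol) defined. Accept strings end in {2}, Reject strings end in {0,1}; accept={2}.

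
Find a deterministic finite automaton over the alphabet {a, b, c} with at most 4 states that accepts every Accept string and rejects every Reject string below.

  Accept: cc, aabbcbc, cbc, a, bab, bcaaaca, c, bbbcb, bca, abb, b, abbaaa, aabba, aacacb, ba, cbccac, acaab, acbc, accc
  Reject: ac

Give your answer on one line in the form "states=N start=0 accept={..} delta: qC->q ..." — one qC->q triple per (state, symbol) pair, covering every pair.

states=4 start=0 accept={0,1,2} delta: 0a->1 0b->0 0c->2 1a->0 1b->0 1c->3 2a->0 2b->0 2c->1 3a->0 3b->0 3c->0

Grow the machine one transition at a time. Run the examples from 0; the earliest place one falls off (shortest prefix, ties alphabetical) gets sent to the lowest-numbered state that keeps every Accept/Reject pair distinguishable — a pair clashes when both reach the same state with identical unread suffix — and to a fresh state only if none does.
a: 0a undefined. 0a->0: no, c/ac meet in 0 with "c" left. Open state 1: 0a->1.
b: 0b undefined. 0b->0: ok.
c: 0c undefined. 0c->0: no, cbccac/ac meet in 1 with "c" left. 0c->1: no, cc/ac meet in 1 with "c" left. Open state 2: 0c->2.
aa: 1a undefined. 1a->0: ok.
ab: 1b undefined. 1b->0: ok.
ac: 1c undefined. 1c->0: no, bab/ac meet in 0. 1c->1: no, a/ac meet in 1. 1c->2: no, c/ac meet in 2. Open state 3: 1c->3.
cb: 2b undefined. 2b->0: ok.
cc: 2c undefined. 2c->0: no, cbccac/ac meet in 3. 2c->1: ok.
aca: 3a undefined. 3a->0: ok.
acb: 3b undefined. 3b->0: ok.
acc: 3c undefined. 3c->0: ok.
bca: 2a undefined. 2a->0: ok.
All examples now run through 4 states with every (state, symbol) defined. Accept strings end in {0,1,2}, Reject strings end in {3}; accept={0,1,2}.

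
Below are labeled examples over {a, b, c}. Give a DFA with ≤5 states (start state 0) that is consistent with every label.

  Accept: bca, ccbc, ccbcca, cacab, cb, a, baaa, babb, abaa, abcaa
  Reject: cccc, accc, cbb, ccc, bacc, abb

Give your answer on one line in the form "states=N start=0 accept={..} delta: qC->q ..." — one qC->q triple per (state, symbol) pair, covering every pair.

states=3 start=0 accept={0,1} delta: 0a->0 0b->1 0c->2 1a->1 1b->2 1c->0 2a->0 2b->1 2c->2

Grow the machine one transition at a time. Run the examples from 0; the earliest place one falls off (shortest prefix, ties alphabetical) gets sent to the lowest-numbered state that keeps every Accept/Reject pair distinguishable — a pair clashes when both reach the same state with identical unread suffix — and to a fresh state only if none does.
a: 0a undefined. 0a->0: ok.
b: 0b undefined. 0b->0: no, a/abb meet in 0. Open state 1: 0b->1.
c: 0c undefined. 0c->0: no, a/cccc meet in 0. 0c->1: no, cb/abb meet in 1 with "b" left. Open state 2: 0c->2.
ba: 1a undefined. 1a->0: no, babb/abb meet in 1 with "b" left. 1a->1: ok.
bc: 1c undefined. 1c->0: ok.
ca: 2a undefined. 2a->0: ok.
cb: 2b undefined. 2b->0: no, cacab/cbb meet in 1. 2b->1: ok.
cc: 2c undefined. 2c->0: no, bca/cccc meet in 0. 2c->1: no, bca/accc meet in 0. 2c->2: ok.
abb: 1b undefined. 1b->0: no, bca/cbb meet in 0. 1b->1: no, cacab/cbb meet in 1. 1b->2: ok.
All examples now run through 3 states with every (state, symbol) defined. Accept strings end in {0,1}, Reject strings end in {2}; accept={0,1}.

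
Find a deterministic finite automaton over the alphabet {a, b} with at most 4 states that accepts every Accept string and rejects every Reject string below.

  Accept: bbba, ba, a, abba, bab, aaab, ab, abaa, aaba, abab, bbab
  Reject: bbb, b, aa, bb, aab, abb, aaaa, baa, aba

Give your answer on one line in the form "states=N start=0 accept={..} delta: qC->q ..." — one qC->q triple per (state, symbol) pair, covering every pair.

states=4 start=0 accept={1,2} delta: 0a->1 0b->0 1a->0 1b->2 2a->3 2b->0 3a->1 3b->1

State merging on the prefix tree: take the shortest (then alphabetical) example prefix whose next move is undefined and point that move at state 0, else 1, else 2, ...; a target is out if some Accept/Reject pair would then sit in one state with the same input left (inseparable). If every existing state is out, open a new one.
a: 0a undefined. 0a->0: no, ba/aba meet in 0 with "ba" left. Open state 1: 0a->1.
b: 0b undefined. 0b->0: ok.
aa: 1a undefined. 1a->0: ok.
ab: 1b undefined. 1b->0: no, bbba/aba meet in 1. 1b->1: no, bbba/abb meet in 1. Open state 2: 1b->2.
aba: 2a undefined. 2a->0: no, abab/bbb meet in 0. 2a->1: no, bbba/aba meet in 1. 2a->2: no, bab/aba meet in 2. Open state 3: 2a->3.
abb: 2b undefined. 2b->0: ok.
abaa: 3a undefined. 3a->0: no, abaa/bbb meet in 0. 3a->1: ok.
abab: 3b undefined. 3b->0: no, abab/bbb meet in 0. 3b->1: ok.
All examples now run through 4 states with every (state, symbol) defined. Accept strings end in {1,2}, Reject strings end in {0,3}; accept={1,2}.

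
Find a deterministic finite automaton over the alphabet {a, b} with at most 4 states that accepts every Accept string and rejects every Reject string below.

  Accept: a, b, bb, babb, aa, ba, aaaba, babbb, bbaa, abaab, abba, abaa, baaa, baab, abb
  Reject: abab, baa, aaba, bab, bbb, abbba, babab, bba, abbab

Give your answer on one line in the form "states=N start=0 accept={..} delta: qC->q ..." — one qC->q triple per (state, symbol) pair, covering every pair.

states=4 start=0 accept={1,2,3} delta: 0a->1 0b->2 1a->2 1b->0 2a->3 2b->3 3a->0 3b->0

State merging on the prefix tree: take the shortest (then alphabetical) example prefix whose next move is undefined and point that move at state 0, else 1, else 2, ...; a target is out if some Accept/Reject pair would then sit in one state with the same input left (inseparable). If every existing state is out, open a new one.
a: 0a undefined. 0a->0: no, ba/aaba meet in 0 with "ba" left. Open state 1: 0a->1.
b: 0b undefined. 0b->0: no, a/bba meet in 1. 0b->1: no, abb/bbb meet in 1 with "bb" left. Open state 2: 0b->2.
aa: 1a undefined. 1a->0: no, ba/aaba meet in 2 with "a" left. 1a->1: no, aaaba/aaba meet in 1 with "ba" left. 1a->2: ok.
ab: 1b undefined. 1b->0: ok.
ba: 2a undefined. 2a->0: no, a/baa meet in 1. 2a->1: no, b/baa meet in 2. 2a->2: no, b/baa meet in 2. Open state 3: 2a->3.
bb: 2b undefined. 2b->0: no, a/aaba meet in 1. 2b->1: no, b/aaba meet in 2. 2b->2: no, b/bbb meet in 2. 2b->3: ok.
baa: 3a undefined. 3a->0: ok.
bab: 3b undefined. 3b->0: ok.
All examples now run through 4 states with every (state, symbol) defined. Accept strings end in {1,2,3}, Reject strings end in {0}; accept={1,2,3}.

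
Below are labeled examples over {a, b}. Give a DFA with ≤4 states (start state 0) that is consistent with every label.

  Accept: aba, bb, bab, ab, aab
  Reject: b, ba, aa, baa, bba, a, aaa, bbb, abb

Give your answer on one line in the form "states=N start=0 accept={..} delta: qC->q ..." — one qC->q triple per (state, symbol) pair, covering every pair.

Fold the examples into a partial DFA from state 0: repeatedly fix the first undefined (state, symbol) met by the shortest-then-alphabetical prefix, trying targets in increasing order and rejecting any under which an Accept and a Reject string meet in one state with the same remainder; add a state when all current targets are rejected. Accepting states are where Accept strings end.
a: 0a undefined. 0a->0: no, aba/ba meet in 0 with "ba" left. Open state 1: 0a->1.
b: 0b undefined. 0b->0: no, bb/b meet in 0. 0b->1: no, aba/bba meet in 1 with "ba" left. Open state 2: 0b->2.
aa: 1a undefined. 1a->0: no, aab/b meet in 2. 1a->1: ok.
ab: 1b undefined. 1b->0: no, aba/aa meet in 1. 1b->1: no, aba/aa meet in 1. 1b->2: no, aba/ba meet in 2 with "a" left. Open state 3: 1b->3.
ba: 2a undefined. 2a->0: no, bab/b meet in 2. 2a->1: ok.
bb: 2b undefined. 2b->0: ok.
aba: 3a undefined. 3a->0: ok.
abb: 3b undefined. 3b->0: no, aba/abb meet in 0. 3b->1: ok.
All examples now run through 4 states with every (state, symbol) defined. Accept strings end in {0,3}, Reject strings end in {1,2}; accept={0,3}.

states=4 start=0 accept={0,3} delta: 0a->1 0b->2 1a->1 1b->3 2a->1 2b->0 3a->0 3b->1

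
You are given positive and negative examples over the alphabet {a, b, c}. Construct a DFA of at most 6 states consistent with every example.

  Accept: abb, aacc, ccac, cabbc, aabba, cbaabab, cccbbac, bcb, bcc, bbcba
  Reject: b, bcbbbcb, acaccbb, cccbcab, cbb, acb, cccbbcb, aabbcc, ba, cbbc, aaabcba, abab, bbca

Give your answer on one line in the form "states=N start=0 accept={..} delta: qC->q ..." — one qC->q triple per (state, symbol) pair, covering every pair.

State merging on the prefix tree: take the shortest (then alphabetical) example prefix whose next move is undefined and point that move at state 0, else 1, else 2, ...; a target is out if some Accept/Reject pair would then sit in one state with the same input left (inseparable). If every existing state is out, open a new one.
a: 0a undefined. 0a->0: ok.
b: 0b undefined. 0b->0: no, abb/b meet in 0. Open state 1: 0b->1.
c: 0c undefined. 0c->0: no, abb/acaccbb meet in 1 with "b" left. 0c->1: no, abb/acb meet in 1 with "b" left. Open state 2: 0c->2.
ba: 1a undefined. 1a->0: ok.
bb: 1b undefined. 1b->0: no, abb/ba meet in 0. 1b->1: no, abb/b meet in 1. 1b->2: ok.
bc: 1c undefined. 1c->0: no, bcb/b meet in 1. 1c->1: no, aabba/aaabcba meet in 2 with "a" left. 1c->2: no, bcb/acb meet in 2 with "b" left. Open state 3: 1c->3.
ca: 2a undefined. 2a->0: no, aabba/ba meet in 0. 2a->1: no, aabba/b meet in 1. 2a->2: no, cabbc/cbbc meet in 2 with "bbc" left. 2a->3: ok.
cb: 2b undefined. 2b->0: no, aabba/cbbc meet in 3. 2b->1: no, abb/cbb meet in 2. 2b->2: no, abb/cbb meet in 2. 2b->3: no, aabba/acb meet in 3. Open state 4: 2b->4.
cc: 2c undefined. 2c->0: no, abb/aabbcc meet in 2. 2c->1: no, aacc/b meet in 1. 2c->2: no, abb/aabbcc meet in 2. 2c->3: no, bcc/aabbcc meet in 3 with "c" left. 2c->4: no, aacc/acb meet in 4. Open state 5: 2c->5.
bcb: 3b undefined. 3b->0: no, bcb/ba meet in 0. 3b->1: no, bcb/b meet in 1. 3b->2: no, aabba/aaabcba meet in 3. 3b->3: ok.
bcc: 3c undefined. 3c->0: no, cabbc/ba meet in 0. 3c->1: no, abb/bcbbbcb meet in 2. 3c->2: ok.
cba: 4a undefined. 4a->0: no, cbaabab/b meet in 1. 4a->1: no, cbaabab/b meet in 1. 4a->2: ok.
cbb: 4b undefined. 4b->0: no, abb/cbbc meet in 2. 4b->1: no, aabba/cbbc meet in 3. 4b->2: no, abb/cbb meet in 2. 4b->3: no, abb/cbbc meet in 2. 4b->4: ok.
cca: 5a undefined. 5a->0: ok.
ccc: 5c undefined. 5c->0: no, cbaabab/cccbcab meet in 3 with "ab" left. 5c->1: ok.
bbcb: 5b undefined. 5b->0: no, bbcba/ba meet in 0. 5b->1: no, abb/acaccbb meet in 2. 5b->2: ok.
cbbc: 4c undefined. 4c->0: ok.
cbaaba: 3a undefined. 3a->0: no, cbaabab/b meet in 1. 3a->1: ok.
All examples now run through 6 states with every (state, symbol) defined. Accept strings end in {2,3,5}, Reject strings end in {0,1,4}; accept={2,3,5}.

states=6 start=0 accept={2,3,5} delta: 0a->0 0b->1 0c->2 1a->0 1b->2 1c->3 2a->3 2b->4 2c->5 3a->1 3b->3 3c->2 4a->2 4b->4 4c->0 5a->0 5b->2 5c->1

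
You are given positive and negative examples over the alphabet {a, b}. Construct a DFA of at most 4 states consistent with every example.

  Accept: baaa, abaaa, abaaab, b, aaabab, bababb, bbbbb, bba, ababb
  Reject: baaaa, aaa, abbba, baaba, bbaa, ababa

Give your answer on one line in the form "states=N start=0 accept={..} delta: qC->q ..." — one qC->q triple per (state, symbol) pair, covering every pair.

states=4 start=0 accept={1,3} delta: 0a->0 0b->1 1a->2 1b->3 2a->3 2b->1 3a->1 3b->0

State merging on the prefix tree: take the shortest (then alphabetical) example prefix whose next move is undefined and point that move at state 0, else 1, else 2, ...; a target is out if some Accept/Reject pair would then sit in one state with the same input left (inseparable). If every existing state is out, open a new one.
a: 0a undefined. 0a->0: ok.
b: 0b undefined. 0b->0: no, baaa/baaaa meet in 0. Open state 1: 0b->1.
ba: 1a undefined. 1a->0: no, baaa/baaaa meet in 0. 1a->1: no, baaa/baaaa meet in 1. Open state 2: 1a->2.
bb: 1b undefined. 1b->0: no, bba/aaa meet in 0. 1b->1: no, bba/abbba meet in 2. 1b->2: no, baaa/bbaa meet in 2 with "aa" left. Open state 3: 1b->3.
baa: 2a undefined. 2a->0: no, baaa/baaaa meet in 0. 2a->1: no, b/baaaa meet in 1. 2a->2: no, baaa/baaaa meet in 2. 2a->3: ok.
bab: 2b undefined. 2b->0: no, aaabab/aaa meet in 0. 2b->1: ok.
bba: 3a undefined. 3a->0: no, baaa/baaaa meet in 0. 3a->1: ok.
bbb: 3b undefined. 3b->0: ok.
All examples now run through 4 states with every (state, symbol) defined. Accept strings end in {1,3}, Reject strings end in {0,2}; accept={1,3}.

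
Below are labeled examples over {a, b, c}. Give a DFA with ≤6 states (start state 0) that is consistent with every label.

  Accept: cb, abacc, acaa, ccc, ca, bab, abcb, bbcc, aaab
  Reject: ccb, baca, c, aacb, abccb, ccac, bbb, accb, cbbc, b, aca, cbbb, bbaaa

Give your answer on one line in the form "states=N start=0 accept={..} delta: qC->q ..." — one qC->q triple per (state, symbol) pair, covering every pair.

State merging on the prefix tree: take the shortest (then alphabetical) example prefix whose next move is undefined and point that move at state 0, else 1, else 2, ...; a target is out if some Accept/Reject pair would then sit in one state with the same input left (inseparable). If every existing state is out, open a new one.
a: 0a undefined. 0a->0: no, cb/aacb meet in 0 with "cb" left. Open state 1: 0a->1.
b: 0b undefined. 0b->0: ok.
c: 0c undefined. 0c->0: no, cb/ccb meet in 0. 0c->1: ok.
aa: 1a undefined. 1a->0: no, cb/aacb meet in 1 with "b" left. 1a->1: no, ca/c meet in 1. Open state 2: 1a->2.
ab: 1b undefined. 1b->0: no, cb/bbb meet in 0. 1b->1: no, cb/c meet in 1. 1b->2: no, abcb/aacb meet in 2 with "cb" left. Open state 3: 1b->3.
ac: 1c undefined. 1c->0: no, cb/accb meet in 3. 1c->1: no, cb/ccb meet in 3. 1c->2: ok.
aaa: 2a undefined. 2a->0: no, acaa/c meet in 1. 2a->1: no, acaa/ccac meet in 2. 2a->2: no, acaa/baca meet in 2. 2a->3: no, cb/baca meet in 3. Open state 4: 2a->4.
aac: 2c undefined. 2c->0: no, ccc/aacb meet in 0. 2c->1: no, cb/aacb meet in 3. 2c->2: ok.
aba: 3a undefined. 3a->0: ok.
abc: 3c undefined. 3c->0: no, cb/abccb meet in 3. 3c->1: ok.
cbb: 3b undefined. 3b->0: ok.
ccb: 2b undefined. 2b->0: ok.
aaab: 4b undefined. 4b->0: no, aaab/ccb meet in 0. 4b->1: no, aaab/c meet in 1. 4b->2: ok.
acaa: 4a undefined. 4a->0: no, acaa/ccb meet in 0. 4a->1: no, acaa/c meet in 1. 4a->2: ok.
ccac: 4c undefined. 4c->0: ok.
All examples now run through 5 states with every (state, symbol) defined. Accept strings end in {2,3}, Reject strings end in {0,1,4}; accept={2,3}.

states=5 start=0 accept={2,3} delta: 0a->1 0b->0 0c->1 1a->2 1b->3 1c->2 2a->4 2b->0 2c->2 3a->0 3b->0 3c->1 4a->2 4b->2 4c->0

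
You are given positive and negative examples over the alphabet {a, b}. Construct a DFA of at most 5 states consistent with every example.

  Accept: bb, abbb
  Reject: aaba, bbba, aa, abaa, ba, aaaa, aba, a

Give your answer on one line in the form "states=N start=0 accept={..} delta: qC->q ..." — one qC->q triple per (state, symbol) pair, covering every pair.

states=2 start=0 accept={1} delta: 0a->0 0b->1 1a->0 1b->1

Fold the examples into a partial DFA from state 0: repeatedly fix the first undefined (state, symbol) met by the shortest-then-alphabetical prefix, trying targets in increasing order and rejecting any under which an Accept and a Reject string meet in one state with the same remainder; add a state when all current targets are rejected. Accepting states are where Accept strings end.
a: 0a undefined. 0a->0: ok.
b: 0b undefined. 0b->0: no, bb/aaba meet in 0. Open state 1: 0b->1.
ba: 1a undefined. 1a->0: ok.
bb: 1b undefined. 1b->0: no, bb/aaba meet in 0. 1b->1: ok.
All examples now run through 2 states with every (state, symbol) defined. Accept strings end in {1}, Reject strings end in {0}; accept={1}.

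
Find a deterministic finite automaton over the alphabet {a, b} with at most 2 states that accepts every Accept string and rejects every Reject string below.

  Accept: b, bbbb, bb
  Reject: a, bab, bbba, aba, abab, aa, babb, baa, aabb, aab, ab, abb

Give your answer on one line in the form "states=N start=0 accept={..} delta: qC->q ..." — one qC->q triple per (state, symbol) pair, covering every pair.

states=2 start=0 accept={0} delta: 0a->1 0b->0 1a->1 1b->1

Fold the examples into a partial DFA from state 0: repeatedly fix the first undefined (state, symbol) met by the shortest-then-alphabetical prefix, trying targets in increasing order and rejecting any under which an Accept and a Reject string meet in one state with the same remainder; add a state when all current targets are rejected. Accepting states are where Accept strings end.
a: 0a undefined. 0a->0: no, b/aab meet in 0 with "b" left. Open state 1: 0a->1.
b: 0b undefined. 0b->0: ok.
aa: 1a undefined. 1a->0: no, b/aa meet in 0. 1a->1: ok.
ab: 1b undefined. 1b->0: no, b/bab meet in 0. 1b->1: ok.
All examples now run through 2 states with every (state, symbol) defined. Accept strings end in {0}, Reject strings end in {1}; accept={0}.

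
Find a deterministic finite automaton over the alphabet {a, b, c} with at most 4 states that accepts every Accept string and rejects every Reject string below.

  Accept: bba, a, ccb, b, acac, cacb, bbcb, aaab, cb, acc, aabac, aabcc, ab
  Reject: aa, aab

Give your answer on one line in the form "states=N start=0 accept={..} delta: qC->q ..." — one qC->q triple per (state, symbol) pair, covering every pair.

states=3 start=0 accept={0,1} delta: 0a->1 0b->0 0c->0 1a->2 1b->0 1c->0 2a->0 2b->2 2c->0

Fold the examples into a partial DFA from state 0: repeatedly fix the first undefined (state, symbol) met by the shortest-then-alphabetical prefix, trying targets in increasing order and rejecting any under which an Accept and a Reject string meet in one state with the same remainder; add a state when all current targets are rejected. Accepting states are where Accept strings end.
a: 0a undefined. 0a->0: no, a/aa meet in 0. Open state 1: 0a->1.
b: 0b undefined. 0b->0: ok.
c: 0c undefined. 0c->0: ok.
aa: 1a undefined. 1a->0: no, ccb/aa meet in 0. 1a->1: no, bba/aa meet in 1. Open state 2: 1a->2.
ab: 1b undefined. 1b->0: ok.
ac: 1c undefined. 1c->0: ok.
aaa: 2a undefined. 2a->0: ok.
aab: 2b undefined. 2b->0: no, ccb/aab meet in 0. 2b->1: no, bba/aab meet in 1. 2b->2: ok.
aabc: 2c undefined. 2c->0: ok.
All examples now run through 3 states with every (state, symbol) defined. Accept strings end in {0,1}, Reject strings end in {2}; accept={0,1}.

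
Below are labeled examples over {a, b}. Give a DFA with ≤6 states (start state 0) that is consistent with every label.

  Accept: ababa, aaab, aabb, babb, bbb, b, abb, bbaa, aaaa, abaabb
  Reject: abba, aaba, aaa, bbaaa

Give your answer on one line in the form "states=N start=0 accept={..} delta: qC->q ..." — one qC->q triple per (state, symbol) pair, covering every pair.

Grow the machine one transition at a time. Run the examples from 0; the earliest place one falls off (shortest prefix, ties alphabetical) gets sent to the lowest-numbered state that keeps every Accept/Reject pair distinguishable — a pair clashes when both reach the same state with identical unread suffix — and to a fresh state only if none does.
a: 0a undefined. 0a->0: no, aaaa/aaa meet in 0. Open state 1: 0a->1.
b: 0b undefined. 0b->0: ok.
aa: 1a undefined. 1a->0: ok.
ab: 1b undefined. 1b->0: no, ababa/abba meet in 1. 1b->1: no, ababa/aaba meet in 1. Open state 2: 1b->2.
aba: 2a undefined. 2a->0: no, ababa/aaba meet in 1. 2a->1: no, ababa/aaba meet in 1. 2a->2: no, ababa/abba meet in 2 with "ba" left. Open state 3: 2a->3.
abb: 2b undefined. 2b->0: ok.
abaa: 3a undefined. 3a->0: ok.
abab: 3b undefined. 3b->0: no, ababa/abba meet in 1. 3b->1: ok.
All examples now run through 4 states with every (state, symbol) defined. Accept strings end in {0,2}, Reject strings end in {1}; accept={0,2}.

states=4 start=0 accept={0,2} delta: 0a->1 0b->0 1a->0 1b->2 2a->3 2b->0 3a->0 3b->1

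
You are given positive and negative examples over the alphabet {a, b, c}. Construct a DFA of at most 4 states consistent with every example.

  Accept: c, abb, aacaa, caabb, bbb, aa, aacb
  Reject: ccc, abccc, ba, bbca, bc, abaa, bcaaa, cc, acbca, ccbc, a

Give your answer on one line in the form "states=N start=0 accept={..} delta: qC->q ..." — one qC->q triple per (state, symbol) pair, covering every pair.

states=4 start=0 accept={0,2} delta: 0a->1 0b->2 0c->2 1a->0 1b->3 1c->0 2a->1 2b->0 2c->3 3a->3 3b->2 3c->3

Grow the machine one transition at a time. Run the examples from 0; the earliest place one falls off (shortest prefix, ties alphabetical) gets sent to the lowest-numbered state that keeps every Accept/Reject pair distinguishable — a pair clashes when both reach the same state with identical unread suffix — and to a fresh state only if none does.
a: 0a undefined. 0a->0: no, aa/a meet in 0. Open state 1: 0a->1.
b: 0b undefined. 0b->0: no, c/bc meet in 0 with "c" left. 0b->1: no, aa/ba meet in 1 with "a" left. Open state 2: 0b->2.
c: 0c undefined. 0c->0: no, c/ccc meet in 0. 0c->1: no, c/a meet in 1. 0c->2: ok.
aa: 1a undefined. 1a->0: ok.
ab: 1b undefined. 1b->0: no, aa/abaa meet in 0. 1b->1: no, abb/abaa meet in 1. 1b->2: no, aacaa/abaa meet in 2 with "aa" left. Open state 3: 1b->3.
ac: 1c undefined. 1c->0: ok.
ba: 2a undefined. 2a->0: no, aacaa/a meet in 1. 2a->1: ok.
bb: 2b undefined. 2b->0: ok.
bc: 2c undefined. 2c->0: no, c/ccc meet in 2. 2c->1: no, aacaa/ccc meet in 0. 2c->2: no, c/ccc meet in 2. 2c->3: ok.
aba: 3a undefined. 3a->0: no, aacaa/bcaaa meet in 0. 3a->1: no, aacaa/abaa meet in 0. 3a->2: no, c/acbca meet in 2. 3a->3: ok.
abb: 3b undefined. 3b->0: no, c/ccbc meet in 2. 3b->1: no, abb/ba meet in 1. 3b->2: ok.
abc: 3c undefined. 3c->0: no, aacaa/ccc meet in 0. 3c->1: no, c/abccc meet in 2. 3c->2: no, c/ccc meet in 2. 3c->3: ok.
All examples now run through 4 states with every (state, symbol) defined. Accept strings end in {0,2}, Reject strings end in {1,3}; accept={0,2}.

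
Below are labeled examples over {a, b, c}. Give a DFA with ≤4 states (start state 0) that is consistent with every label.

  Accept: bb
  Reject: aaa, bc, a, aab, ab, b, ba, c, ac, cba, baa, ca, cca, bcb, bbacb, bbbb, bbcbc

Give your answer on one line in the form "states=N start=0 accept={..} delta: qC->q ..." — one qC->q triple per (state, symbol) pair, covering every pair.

State merging on the prefix tree: take the shortest (then alphabetical) example prefix whose next move is undefined and point that move at state 0, else 1, else 2, ...; a target is out if some Accept/Reject pair would then sit in one state with the same input left (inseparable). If every existing state is out, open a new one.
a: 0a undefined. 0a->0: ok.
b: 0b undefined. 0b->0: no, bb/aaa meet in 0. Open state 1: 0b->1.
c: 0c undefined. 0c->0: ok.
ba: 1a undefined. 1a->0: ok.
bb: 1b undefined. 1b->0: no, bb/aaa meet in 0. 1b->1: no, bb/aab meet in 1. Open state 2: 1b->2.
bc: 1c undefined. 1c->0: ok.
bba: 2a undefined. 2a->0: ok.
bbb: 2b undefined. 2b->0: ok.
bbc: 2c undefined. 2c->0: ok.
All examples now run through 3 states with every (state, symbol) defined. Accept strings end in {2}, Reject strings end in {0,1}; accept={2}.

states=3 start=0 accept={2} delta: 0a->0 0b->1 0c->0 1a->0 1b->2 1c->0 2a->0 2b->0 2c->0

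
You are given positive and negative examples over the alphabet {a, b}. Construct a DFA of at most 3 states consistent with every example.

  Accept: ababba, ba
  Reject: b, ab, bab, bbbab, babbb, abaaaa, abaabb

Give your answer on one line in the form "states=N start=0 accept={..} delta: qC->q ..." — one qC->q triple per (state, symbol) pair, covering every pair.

State merging on the prefix tree: take the shortest (then alphabetical) example prefix whose next move is undefined and point that move at state 0, else 1, else 2, ...; a target is out if some Accept/Reject pair would then sit in one state with the same input left (inseparable). If every existing state is out, open a new one.
a: 0a undefined. 0a->0: ok.
b: 0b undefined. 0b->0: no, ababba/b meet in 0. Open state 1: 0b->1.
ba: 1a undefined. 1a->0: no, ba/abaaaa meet in 0. 1a->1: no, ba/b meet in 1. Open state 2: 1a->2.
bb: 1b undefined. 1b->0: ok.
bab: 2b undefined. 2b->0: ok.
abaa: 2a undefined. 2a->0: ok.
All examples now run through 3 states with every (state, symbol) defined. Accept strings end in {2}, Reject strings end in {0,1}; accept={2}.

states=3 start=0 accept={2} delta: 0a->0 0b->1 1a->2 1b->0 2a->0 2b->0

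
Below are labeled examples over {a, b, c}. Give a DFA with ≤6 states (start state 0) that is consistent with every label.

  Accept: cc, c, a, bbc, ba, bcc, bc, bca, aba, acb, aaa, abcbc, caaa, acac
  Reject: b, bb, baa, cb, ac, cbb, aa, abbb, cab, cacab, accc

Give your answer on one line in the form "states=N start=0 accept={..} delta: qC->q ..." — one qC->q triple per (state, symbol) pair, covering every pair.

State merging on the prefix tree: take the shortest (then alphabetical) example prefix whose next move is undefined and point that move at state 0, else 1, else 2, ...; a target is out if some Accept/Reject pair would then sit in one state with the same input left (inseparable). If every existing state is out, open a new one.
a: 0a undefined. 0a->0: no, c/ac meet in 0 with "c" left. Open state 1: 0a->1.
b: 0b undefined. 0b->0: ok.
c: 0c undefined. 0c->0: no, cc/b meet in 0. 0c->1: no, cc/ac meet in 1 with "c" left. Open state 2: 0c->2.
aa: 1a undefined. 1a->0: ok.
ab: 1b undefined. 1b->0: ok.
ac: 1c undefined. 1c->0: no, cc/accc meet in 2 with "c" left. 1c->1: no, a/ac meet in 1. 1c->2: no, c/ac meet in 2. Open state 3: 1c->3.
ca: 2a undefined. 2a->0: no, bca/b meet in 0. 2a->1: ok.
cb: 2b undefined. 2b->0: ok.
cc: 2c undefined. 2c->0: no, cc/b meet in 0. 2c->1: ok.
aca: 3a undefined. 3a->0: ok.
acb: 3b undefined. 3b->0: no, acb/b meet in 0. 3b->1: ok.
acc: 3c undefined. 3c->0: no, c/accc meet in 2. 3c->1: ok.
All examples now run through 4 states with every (state, symbol) defined. Accept strings end in {1,2}, Reject strings end in {0,3}; accept={1,2}.

states=4 start=0 accept={1,2} delta: 0a->1 0b->0 0c->2 1a->0 1b->0 1c->3 2a->1 2b->0 2c->1 3a->0 3b->1 3c->1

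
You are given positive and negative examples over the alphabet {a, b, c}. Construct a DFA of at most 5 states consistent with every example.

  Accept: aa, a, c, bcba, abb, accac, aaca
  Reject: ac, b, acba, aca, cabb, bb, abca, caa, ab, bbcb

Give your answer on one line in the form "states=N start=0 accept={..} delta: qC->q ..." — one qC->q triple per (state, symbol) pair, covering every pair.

Grow the machine one transition at a time. Run the examples from 0; the earliest place one falls off (shortest prefix, ties alphabetical) gets sent to the lowest-numbered state that keeps every Accept/Reject pair distinguishable — a pair clashes when both reach the same state with identical unread suffix — and to a fresh state only if none does.
a: 0a undefined. 0a->0: no, c/ac meet in 0 with "c" left. Open state 1: 0a->1.
b: 0b undefined. 0b->0: ok.
c: 0c undefined. 0c->0: no, aa/caa meet in 1 with "a" left. 0c->1: ok.
aa: 1a undefined. 1a->0: no, aa/b meet in 0. 1a->1: no, aa/caa meet in 1. Open state 2: 1a->2.
ab: 1b undefined. 1b->0: no, aa/abca meet in 2. 1b->1: no, a/ab meet in 1. 1b->2: no, aa/ab meet in 2. Open state 3: 1b->3.
ac: 1c undefined. 1c->0: no, a/acba meet in 1. 1c->1: no, aa/aca meet in 2. 1c->2: no, aa/ac meet in 2. 1c->3: no, bcba/aca meet in 3 with "a" left. Open state 4: 1c->4.
aac: 2c undefined. 2c->0: ok.
abb: 3b undefined. 3b->0: no, abb/b meet in 0. 3b->1: ok.
abc: 3c undefined. 3c->0: no, a/abca meet in 1. 3c->1: no, aa/abca meet in 2. 3c->2: ok.
aca: 4a undefined. 4a->0: ok.
acb: 4b undefined. 4b->0: no, a/acba meet in 1. 4b->1: no, aa/acba meet in 2. 4b->2: ok.
acc: 4c undefined. 4c->0: no, accac/ac meet in 4. 4c->1: no, accac/b meet in 0. 4c->2: ok.
caa: 2a undefined. 2a->0: ok.
cab: 2b undefined. 2b->0: ok.
bcba: 3a undefined. 3a->0: no, bcba/b meet in 0. 3a->1: ok.
All examples now run through 5 states with every (state, symbol) defined. Accept strings end in {1,2}, Reject strings end in {0,3,4}; accept={1,2}.

states=5 start=0 accept={1,2} delta: 0a->1 0b->0 0c->1 1a->2 1b->3 1c->4 2a->0 2b->0 2c->0 3a->1 3b->1 3c->2 4a->0 4b->2 4c->2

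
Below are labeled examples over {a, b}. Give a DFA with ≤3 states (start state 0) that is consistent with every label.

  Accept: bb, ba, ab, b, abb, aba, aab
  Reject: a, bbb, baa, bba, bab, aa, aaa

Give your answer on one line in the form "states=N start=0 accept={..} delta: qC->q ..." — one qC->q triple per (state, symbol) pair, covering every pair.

states=3 start=0 accept={1,2} delta: 0a->0 0b->1 1a->2 1b->2 2a->0 2b->0

State merging on the prefix tree: take the shortest (then alphabetical) example prefix whose next move is undefined and point that move at state 0, else 1, else 2, ...; a target is out if some Accept/Reject pair would then sit in one state with the same input left (inseparable). If every existing state is out, open a new one.
a: 0a undefined. 0a->0: ok.
b: 0b undefined. 0b->0: no, bb/a meet in 0. Open state 1: 0b->1.
ba: 1a undefined. 1a->0: no, ba/a meet in 0. 1a->1: no, bb/bab meet in 1 with "b" left. Open state 2: 1a->2.
bb: 1b undefined. 1b->0: no, bb/a meet in 0. 1b->1: no, bb/bbb meet in 1. 1b->2: ok.
baa: 2a undefined. 2a->0: ok.
bab: 2b undefined. 2b->0: ok.
All examples now run through 3 states with every (state, symbol) defined. Accept strings end in {1,2}, Reject strings end in {0}; accept={1,2}.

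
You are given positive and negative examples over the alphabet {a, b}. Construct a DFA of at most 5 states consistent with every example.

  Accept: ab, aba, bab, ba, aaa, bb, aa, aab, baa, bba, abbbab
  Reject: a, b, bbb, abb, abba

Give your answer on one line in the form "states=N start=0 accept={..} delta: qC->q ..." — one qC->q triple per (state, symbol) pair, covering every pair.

states=5 start=0 accept={0,2,3} delta: 0a->1 0b->1 1a->2 1b->3 2a->0 2b->0 3a->0 3b->4 4a->1 4b->0

State merging on the prefix tree: take the shortest (then alphabetical) example prefix whose next move is undefined and point that move at state 0, else 1, else 2, ...; a target is out if some Accept/Reject pair would then sit in one state with the same input left (inseparable). If every existing state is out, open a new one.
a: 0a undefined. 0a->0: no, ab/b meet in 0 with "b" left. Open state 1: 0a->1.
b: 0b undefined. 0b->0: no, ba/a meet in 1. 0b->1: ok.
aa: 1a undefined. 1a->0: no, bab/a meet in 1. 1a->1: no, ba/a meet in 1. Open state 2: 1a->2.
ab: 1b undefined. 1b->0: no, aba/a meet in 1. 1b->1: no, ab/a meet in 1. 1b->2: no, bab/bbb meet in 2 with "b" left. Open state 3: 1b->3.
aaa: 2a undefined. 2a->0: ok.
aab: 2b undefined. 2b->0: ok.
aba: 3a undefined. 3a->0: ok.
abb: 3b undefined. 3b->0: no, aba/bbb meet in 0. 3b->1: no, ba/abba meet in 2. 3b->2: no, aba/abba meet in 0. 3b->3: no, ab/bbb meet in 3. Open state 4: 3b->4.
abba: 4a undefined. 4a->0: no, aba/abba meet in 0. 4a->1: ok.
abbb: 4b undefined. 4b->0: ok.
All examples now run through 5 states with every (state, symbol) defined. Accept strings end in {0,2,3}, Reject strings end in {1,4}; accept={0,2,3}.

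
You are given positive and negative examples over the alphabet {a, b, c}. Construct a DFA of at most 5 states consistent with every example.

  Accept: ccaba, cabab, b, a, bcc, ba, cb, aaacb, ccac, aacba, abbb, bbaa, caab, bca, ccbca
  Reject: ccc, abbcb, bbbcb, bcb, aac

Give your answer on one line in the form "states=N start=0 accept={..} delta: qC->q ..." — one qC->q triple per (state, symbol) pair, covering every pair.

Grow the machine one transition at a time. Run the examples from 0; the earliest place one falls off (shortest prefix, ties alphabetical) gets sent to the lowest-numbered state that keeps every Accept/Reject pair distinguishable — a pair clashes when both reach the same state with identical unread suffix — and to a fresh state only if none does.
a: 0a undefined. 0a->0: ok.
b: 0b undefined. 0b->0: no, cb/abbcb meet in 0 with "cb" left. Open state 1: 0b->1.
c: 0c undefined. 0c->0: no, a/ccc meet in 0. 0c->1: no, b/aac meet in 1. Open state 2: 0c->2.
ba: 1a undefined. 1a->0: ok.
bb: 1b undefined. 1b->0: no, cb/abbcb meet in 2 with "b" left. 1b->1: ok.
bc: 1c undefined. 1c->0: no, b/abbcb meet in 1. 1c->1: no, b/abbcb meet in 1. 1c->2: no, cb/abbcb meet in 2 with "b" left. Open state 3: 1c->3.
ca: 2a undefined. 2a->0: ok.
cb: 2b undefined. 2b->0: ok.
cc: 2c undefined. 2c->0: no, ccac/ccc meet in 2. 2c->1: no, ccac/aac meet in 2. 2c->2: no, ccac/ccc meet in 2. 2c->3: no, bcc/ccc meet in 3 with "c" left. Open state 4: 2c->4.
bca: 3a undefined. 3a->0: ok.
bcb: 3b undefined. 3b->0: no, a/abbcb meet in 0. 3b->1: no, cabab/abbcb meet in 1. 3b->2: ok.
bcc: 3c undefined. 3c->0: ok.
cca: 4a undefined. 4a->0: no, ccac/abbcb meet in 2. 4a->1: ok.
ccb: 4b undefined. 4b->0: ok.
ccc: 4c undefined. 4c->0: no, ccaba/ccc meet in 0. 4c->1: no, cabab/ccc meet in 1. 4c->2: ok.
All examples now run through 5 states with every (state, symbol) defined. Accept strings end in {0,1,3}, Reject strings end in {2}; accept={0,1,3}.

states=5 start=0 accept={0,1,3} delta: 0a->0 0b->1 0c->2 1a->0 1b->1 1c->3 2a->0 2b->0 2c->4 3a->0 3b->2 3c->0 4a->1 4b->0 4c->2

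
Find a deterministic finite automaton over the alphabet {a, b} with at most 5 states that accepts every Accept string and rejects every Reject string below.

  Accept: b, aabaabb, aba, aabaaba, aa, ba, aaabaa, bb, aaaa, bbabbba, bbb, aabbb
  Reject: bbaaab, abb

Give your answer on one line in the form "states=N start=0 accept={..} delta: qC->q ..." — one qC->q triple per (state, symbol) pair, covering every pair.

Fold the examples into a partial DFA from state 0: repeatedly fix the first undefined (state, symbol) met by the shortest-then-alphabetical prefix, trying targets in increasing order and rejecting any under which an Accept and a Reject string meet in one state with the same remainder; add a state when all current targets are rejected. Accepting states are where Accept strings end.
a: 0a undefined. 0a->0: no, bb/abb meet in 0 with "bb" left. Open state 1: 0a->1.
b: 0b undefined. 0b->0: ok.
aa: 1a undefined. 1a->0: ok.
ab: 1b undefined. 1b->0: no, b/bbaaab meet in 0. 1b->1: no, aabaaba/bbaaab meet in 1. Open state 2: 1b->2.
aba: 2a undefined. 2a->0: ok.
abb: 2b undefined. 2b->0: no, b/abb meet in 0. 2b->1: no, aabaaba/abb meet in 1. 2b->2: ok.
All examples now run through 3 states with every (state, symbol) defined. Accept strings end in {0,1}, Reject strings end in {2}; accept={0,1}.

states=3 start=0 accept={0,1} delta: 0a->1 0b->0 1a->0 1b->2 2a->0 2b->2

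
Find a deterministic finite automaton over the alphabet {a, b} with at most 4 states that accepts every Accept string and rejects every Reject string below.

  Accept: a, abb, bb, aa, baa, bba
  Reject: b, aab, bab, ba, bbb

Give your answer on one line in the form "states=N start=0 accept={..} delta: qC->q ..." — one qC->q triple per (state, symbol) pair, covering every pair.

states=3 start=0 accept={0} delta: 0a->0 0b->1 1a->2 1b->0 2a->0 2b->1

Grow the machine one transition at a time. Run the examples from 0; the earliest place one falls off (shortest prefix, ties alphabetical) gets sent to the lowest-numbered state that keeps every Accept/Reject pair distinguishable — a pair clashes when both reach the same state with identical unread suffix — and to a fresh state only if none does.
a: 0a undefined. 0a->0: ok.
b: 0b undefined. 0b->0: no, a/b meet in 0. Open state 1: 0b->1.
ba: 1a undefined. 1a->0: no, a/ba meet in 0. 1a->1: no, abb/bab meet in 1 with "b" left. Open state 2: 1a->2.
bb: 1b undefined. 1b->0: ok.
baa: 2a undefined. 2a->0: ok.
bab: 2b undefined. 2b->0: no, a/bab meet in 0. 2b->1: ok.
All examples now run through 3 states with every (state, symbol) defined. Accept strings end in {0}, Reject strings end in {1,2}; accept={0}.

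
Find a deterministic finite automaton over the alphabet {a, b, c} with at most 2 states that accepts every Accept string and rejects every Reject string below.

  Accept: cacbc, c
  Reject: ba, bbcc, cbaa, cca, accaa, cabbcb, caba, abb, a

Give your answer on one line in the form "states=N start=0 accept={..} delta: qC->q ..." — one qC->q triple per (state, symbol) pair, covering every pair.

states=2 start=0 accept={1} delta: 0a->0 0b->0 0c->1 1a->0 1b->0 1c->0

State merging on the prefix tree: take the shortest (then alphabetical) example prefix whose next move is undefined and point that move at state 0, else 1, else 2, ...; a target is out if some Accept/Reject pair would then sit in one state with the same input left (inseparable). If every existing state is out, open a new one.
a: 0a undefined. 0a->0: ok.
b: 0b undefined. 0b->0: ok.
c: 0c undefined. 0c->0: no, cacbc/ba meet in 0. Open state 1: 0c->1.
ca: 1a undefined. 1a->0: ok.
cb: 1b undefined. 1b->0: ok.
cc: 1c undefined. 1c->0: ok.
All examples now run through 2 states with every (state, symbol) defined. Accept strings end in {1}, Reject strings end in {0}; accept={1}.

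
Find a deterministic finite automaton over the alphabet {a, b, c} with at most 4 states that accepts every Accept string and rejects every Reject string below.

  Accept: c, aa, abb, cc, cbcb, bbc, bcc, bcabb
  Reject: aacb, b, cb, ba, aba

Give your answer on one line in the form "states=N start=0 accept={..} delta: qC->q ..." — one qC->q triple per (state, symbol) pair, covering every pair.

states=3 start=0 accept={0} delta: 0a->0 0b->1 0c->0 1a->1 1b->0 1c->2 2a->0 2b->0 2c->0

Grow the machine one transition at a time. Run the examples from 0; the earliest place one falls off (shortest prefix, ties alphabetical) gets sent to the lowest-numbered state that keeps every Accept/Reject pair distinguishable — a pair clashes when both reach the same state with identical unread suffix — and to a fresh state only if none does.
a: 0a undefined. 0a->0: ok.
b: 0b undefined. 0b->0: no, aa/b meet in 0. Open state 1: 0b->1.
c: 0c undefined. 0c->0: ok.
ba: 1a undefined. 1a->0: no, c/ba meet in 0. 1a->1: ok.
bb: 1b undefined. 1b->0: ok.
bc: 1c undefined. 1c->0: no, cbcb/aacb meet in 1. 1c->1: no, bcc/aacb meet in 1. Open state 2: 1c->2.
bca: 2a undefined. 2a->0: ok.
bcc: 2c undefined. 2c->0: ok.
cbcb: 2b undefined. 2b->0: ok.
All examples now run through 3 states with every (state, symbol) defined. Accept strings end in {0}, Reject strings end in {1}; accept={0}.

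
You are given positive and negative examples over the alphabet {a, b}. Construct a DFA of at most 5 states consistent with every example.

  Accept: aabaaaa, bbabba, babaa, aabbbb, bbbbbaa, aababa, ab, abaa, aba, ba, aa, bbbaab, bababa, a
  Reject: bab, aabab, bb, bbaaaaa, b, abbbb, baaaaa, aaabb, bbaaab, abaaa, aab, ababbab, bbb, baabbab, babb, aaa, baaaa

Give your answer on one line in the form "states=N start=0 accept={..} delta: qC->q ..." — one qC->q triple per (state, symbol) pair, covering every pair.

State merging on the prefix tree: take the shortest (then alphabetical) example prefix whose next move is undefined and point that move at state 0, else 1, else 2, ...; a target is out if some Accept/Reject pair would then sit in one state with the same input left (inseparable). If every existing state is out, open a new one.
a: 0a undefined. 0a->0: no, aabaaaa/baaaa meet in 0 with "baaaa" left. Open state 1: 0a->1.
b: 0b undefined. 0b->0: no, ab/bab meet in 1 with "b" left. 0b->1: no, ab/bb meet in 1 with "b" left. Open state 2: 0b->2.
aa: 1a undefined. 1a->0: no, aabaaaa/baaaa meet in 2 with "aaaa" left. 1a->1: no, aabbbb/abbbb meet in 1 with "bbbb" left. 1a->2: no, ba/aaa meet in 2 with "a" left. Open state 3: 1a->3.
ab: 1b undefined. 1b->0: ok.
ba: 2a undefined. 2a->0: ok.
bb: 2b undefined. 2b->0: no, bbabba/bb meet in 0. 2b->1: no, babaa/bb meet in 1. 2b->2: ok.
aaa: 3a undefined. 3a->0: no, bbabba/abaaa meet in 0. 3a->1: no, babaa/abaaa meet in 1. 3a->2: no, bbabba/bbaaaaa meet in 0. 3a->3: no, abaa/bbaaaaa meet in 3. Open state 4: 3a->4.
aab: 3b undefined. 3b->0: no, aabaaaa/bbaaaaa meet in 4 with "a" left. 3b->1: no, babaa/aabab meet in 1. 3b->2: no, aabaaaa/abaaa meet in 4. 3b->3: no, aabbbb/bbaaab meet in 3. 3b->4: ok.
aaab: 4b undefined. 4b->0: no, aabbbb/bab meet in 2. 4b->1: no, bbabba/aaabb meet in 0. 4b->2: no, aabbbb/bab meet in 2. 4b->3: ok.
aaba: 4a undefined. 4a->0: no, aabaaaa/aaabb meet in 4. 4a->1: no, aabaaaa/bbaaaaa meet in 1. 4a->2: ok.
All examples now run through 5 states with every (state, symbol) defined. Accept strings end in {0,1,3}, Reject strings end in {2,4}; accept={0,1,3}.

states=5 start=0 accept={0,1,3} delta: 0a->1 0b->2 1a->3 1b->0 2a->0 2b->2 3a->4 3b->4 4a->2 4b->3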